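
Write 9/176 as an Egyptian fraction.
1/20 + 1/880

Greedy algorithm:
9/176: ceiling(176/9) = 20, use 1/20
1/880: ceiling(880/1) = 880, use 1/880
Result: 9/176 = 1/20 + 1/880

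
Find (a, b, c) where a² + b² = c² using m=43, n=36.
(553, 3096, 3145)

Euclid's formula: a = m² - n², b = 2mn, c = m² + n²
m = 43, n = 36
a = 43² - 36² = 1849 - 1296 = 553
b = 2 × 43 × 36 = 3096
c = 43² + 36² = 1849 + 1296 = 3145
Verification: 553² + 3096² = 305809 + 9585216 = 9891025 = 3145² ✓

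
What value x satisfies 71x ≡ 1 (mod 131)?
24

gcd(71, 131) = 1, so the inverse exists.
Extended Euclidean algorithm on (131, 71):
131 = 1 × 71 + 60  ⟹  60 = (1)·131 + (-1)·71
71 = 1 × 60 + 11  ⟹  11 = (-1)·131 + (2)·71
60 = 5 × 11 + 5  ⟹  5 = (6)·131 + (-11)·71
11 = 2 × 5 + 1  ⟹  1 = (-13)·131 + (24)·71
So (24)·71 ≡ 1 (mod 131), i.e. 71^(-1) ≡ 24 (mod 131).
Check: 71 × 24 = 1704 ≡ 1 (mod 131)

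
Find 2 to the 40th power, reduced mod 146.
16

Repeated squaring. Binary of 40 = 101000.
2^1 ≡ 2 (mod 146); 2^2 ≡ 4 (mod 146); 2^4 ≡ 16 (mod 146); 2^8 ≡ 110 (mod 146); 2^16 ≡ 128 (mod 146); 2^32 ≡ 32 (mod 146)
2^40 = 2^8 × 2^32 ≡ 16 (mod 146)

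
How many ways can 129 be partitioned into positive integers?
4835271870

p(n) counts ways to write n as a sum of positive integers (order ignored).
Euler's pentagonal recurrence: p(k) = p(k-1) + p(k-2) - p(k-5) - p(k-7) + p(k-12) + p(k-15) - ... (offsets j(3j∓1)/2, signs ++--, p(0)=1, p(<0)=0).
DP table for k = 0..128: p(0)=1, p(1)=1, p(2)=2, p(3)=3, p(4)=5, p(5)=7, p(6)=11, p(7)=15, p(8)=22, p(9)=30, p(10)=42, p(11)=56, p(12)=77, p(13)=101, p(14)=135, p(15)=176, p(16)=231, p(17)=297, p(18)=385, p(19)=490, p(20)=627, p(21)=792, p(22)=1002, p(23)=1255, p(24)=1575, p(25)=1958, p(26)=2436, p(27)=3010, p(28)=3718, p(29)=4565, p(30)=5604, p(31)=6842, p(32)=8349, p(33)=10143, p(34)=12310, p(35)=14883, p(36)=17977, p(37)=21637, p(38)=26015, p(39)=31185, p(40)=37338, p(41)=44583, p(42)=53174, p(43)=63261, p(44)=75175, p(45)=89134, p(46)=105558, p(47)=124754, p(48)=147273, p(49)=173525, p(50)=204226, p(51)=239943, p(52)=281589, p(53)=329931, p(54)=386155, p(55)=451276, p(56)=526823, p(57)=614154, p(58)=715220, p(59)=831820, p(60)=966467, p(61)=1121505, p(62)=1300156, p(63)=1505499, p(64)=1741630, p(65)=2012558, p(66)=2323520, p(67)=2679689, p(68)=3087735, p(69)=3554345, p(70)=4087968, p(71)=4697205, p(72)=5392783, p(73)=6185689, p(74)=7089500, p(75)=8118264, p(76)=9289091, p(77)=10619863, p(78)=12132164, p(79)=13848650, p(80)=15796476, p(81)=18004327, p(82)=20506255, p(83)=23338469, p(84)=26543660, p(85)=30167357, p(86)=34262962, p(87)=38887673, p(88)=44108109, p(89)=49995925, p(90)=56634173, p(91)=64112359, p(92)=72533807, p(93)=82010177, p(94)=92669720, p(95)=104651419, p(96)=118114304, p(97)=133230930, p(98)=150198136, p(99)=169229875, p(100)=190569292, p(101)=214481126, p(102)=241265379, p(103)=271248950, p(104)=304801365, p(105)=342325709, p(106)=384276336, p(107)=431149389, p(108)=483502844, p(109)=541946240, p(110)=607163746, p(111)=679903203, p(112)=761002156, p(113)=851376628, p(114)=952050665, p(115)=1064144451, p(116)=1188908248, p(117)=1327710076, p(118)=1482074143, p(119)=1653668665, p(120)=1844349560, p(121)=2056148051, p(122)=2291320912, p(123)=2552338241, p(124)=2841940500, p(125)=3163127352, p(126)=3519222692, p(127)=3913864295, p(128)=4351078600.
Final step: p(129) = p(128) + p(127) - p(124) - p(122) + p(117) + p(114) - p(107) - p(103) + p(94) + p(89) - p(78) - p(72) + p(59) + p(52) - p(37) - p(29) + p(12) + p(3)
= 4351078600 + 3913864295 - 2841940500 - 2291320912 + 1327710076 + 952050665 - 431149389 - 271248950 + 92669720 + 49995925 - 12132164 - 5392783 + 831820 + 281589 - 21637 - 4565 + 77 + 3
= 4835271870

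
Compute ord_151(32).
3

151 is prime, so ord(32) divides φ(151) = 150.
Divisors of 150: 1, 2, 3, 5, 6, 10, 15, 25, 30, 50, 75, 150.
Repeated squaring: 32^1 ≡ 32, 32^2 ≡ 118, 32^4 ≡ 32, 32^8 ≡ 118, 32^16 ≡ 32, 32^32 ≡ 118, 32^64 ≡ 32, 32^128 ≡ 118 (mod 151).
Test 32^d mod 151 for each divisor d in increasing order:
32^1 ≡ 32
32^2 ≡ 118
32^3 = 32^2·32^1 ≡ 1  ← first divisor giving 1
The order is 3.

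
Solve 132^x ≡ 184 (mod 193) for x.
120

Baby-step giant-step with step n = ⌈√193⌉ = 14.
Baby steps 132^j mod 193 (j:value) for j=0..13: 0:1, 1:132, 2:54, 3:180, 4:21, 5:70, 6:169, 7:113, 8:55, 9:119, 10:75, 11:57, 12:190, 13:183.
Giant-step multiplier: 132^(-14) ≡ 132^(192-14) = 132^178 ≡ 137 (mod 193).
Giant steps γ_i = 184·137^i mod 193: γ_0=184, γ_1=118, γ_2=147, γ_3=67, γ_4=108, γ_5=128, γ_6=166, γ_7=161, γ_8=55 (in table at j=8).
x = i·n + j = 8·14 + 8 = 120.
Check: 132^120 ≡ 184 (mod 193).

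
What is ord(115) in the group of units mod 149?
148

149 is prime, so ord(115) divides φ(149) = 148.
Divisors of 148: 1, 2, 4, 37, 74, 148.
Repeated squaring: 115^1 ≡ 115, 115^2 ≡ 113, 115^4 ≡ 104, 115^8 ≡ 88, 115^16 ≡ 145, 115^32 ≡ 16, 115^64 ≡ 107, 115^128 ≡ 125 (mod 149).
Test 115^d mod 149 for each divisor d in increasing order:
115^1 ≡ 115
115^2 ≡ 113
115^4 ≡ 104
115^37 = 115^32·115^4·115^1 ≡ 44
115^74 = 115^64·115^8·115^2 ≡ 148
115^148 = 115^128·115^16·115^4 ≡ 1  ← first divisor giving 1
The order is 148.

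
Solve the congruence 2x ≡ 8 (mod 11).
x ≡ 4 (mod 11)

gcd(2, 11) = 1, which divides 8, so solutions exist.
Find 2^(-1) mod 11 by the extended Euclidean algorithm:
11 = 5 × 2 + 1  ⟹  1 = (1)·11 + (-5)·2
So (-5)·2 ≡ 1 (mod 11), i.e. 2^(-1) ≡ -5 ≡ 6 (mod 11).
x ≡ 6 × 8 = 48 ≡ 4 (mod 11).
Check: 2 × 4 = 8 ≡ 8 (mod 11).
Unique solution: x ≡ 4 (mod 11)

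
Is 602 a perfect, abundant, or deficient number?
deficient

Proper divisors of 602: sum = 1 + 2 + 7 + 14 + 43 + 86 + 301 = 454
Since 454 < 602, 602 is deficient.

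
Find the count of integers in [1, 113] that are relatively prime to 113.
112

113 = 113
φ(n) = n × ∏(1 - 1/p) for each prime p dividing n
φ(113) = 113 × (1 - 1/113) = 112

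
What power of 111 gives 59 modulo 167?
35

Baby-step giant-step with step n = ⌈√167⌉ = 13.
Baby steps 111^j mod 167 (j:value) for j=0..12: 0:1, 1:111, 2:130, 3:68, 4:33, 5:156, 6:115, 7:73, 8:87, 9:138, 10:121, 11:71, 12:32.
Giant-step multiplier: 111^(-13) ≡ 111^(166-13) = 111^153 ≡ 26 (mod 167).
Giant steps γ_i = 59·26^i mod 167: γ_0=59, γ_1=31, γ_2=138 (in table at j=9).
x = i·n + j = 2·13 + 9 = 35.
Check: 111^35 ≡ 59 (mod 167).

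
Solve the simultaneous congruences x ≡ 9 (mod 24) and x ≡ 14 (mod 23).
129

Using Chinese Remainder Theorem:
M = 24 × 23 = 552
M1 = 23, M2 = 24
y1 = 23^(-1) mod 24 = 23
y2 = 24^(-1) mod 23 = 1
x = (9×23×23 + 14×24×1) mod 552 = 129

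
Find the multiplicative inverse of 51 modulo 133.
60

gcd(51, 133) = 1, so the inverse exists.
Extended Euclidean algorithm on (133, 51):
133 = 2 × 51 + 31  ⟹  31 = (1)·133 + (-2)·51
51 = 1 × 31 + 20  ⟹  20 = (-1)·133 + (3)·51
31 = 1 × 20 + 11  ⟹  11 = (2)·133 + (-5)·51
20 = 1 × 11 + 9  ⟹  9 = (-3)·133 + (8)·51
11 = 1 × 9 + 2  ⟹  2 = (5)·133 + (-13)·51
9 = 4 × 2 + 1  ⟹  1 = (-23)·133 + (60)·51
So (60)·51 ≡ 1 (mod 133), i.e. 51^(-1) ≡ 60 (mod 133).
Check: 51 × 60 = 3060 ≡ 1 (mod 133)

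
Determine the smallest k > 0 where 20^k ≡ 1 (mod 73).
72

73 is prime, so ord(20) divides φ(73) = 72.
Divisors of 72: 1, 2, 3, 4, 6, 8, 9, 12, 18, 24, 36, 72.
Repeated squaring: 20^1 ≡ 20, 20^2 ≡ 35, 20^4 ≡ 57, 20^8 ≡ 37, 20^16 ≡ 55, 20^32 ≡ 32, 20^64 ≡ 2 (mod 73).
Test 20^d mod 73 for each divisor d in increasing order:
20^1 ≡ 20
20^2 ≡ 35
20^3 = 20^2·20^1 ≡ 43
20^4 ≡ 57
20^6 = 20^4·20^2 ≡ 24
20^8 ≡ 37
20^9 = 20^8·20^1 ≡ 10
20^12 = 20^8·20^4 ≡ 65
20^18 = 20^16·20^2 ≡ 27
20^24 = 20^16·20^8 ≡ 64
20^36 = 20^32·20^4 ≡ 72
20^72 = 20^64·20^8 ≡ 1  ← first divisor giving 1
The order is 72.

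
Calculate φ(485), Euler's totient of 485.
384

485 = 5 × 97
φ(n) = n × ∏(1 - 1/p) for each prime p dividing n
φ(485) = 485 × (1 - 1/5) × (1 - 1/97) = 384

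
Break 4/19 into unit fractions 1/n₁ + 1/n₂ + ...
1/5 + 1/95

Greedy algorithm:
4/19: ceiling(19/4) = 5, use 1/5
1/95: ceiling(95/1) = 95, use 1/95
Result: 4/19 = 1/5 + 1/95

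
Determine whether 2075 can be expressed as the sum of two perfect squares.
Not possible

Factorization: 2075 = 5^2 × 83
By Fermat: n is sum of two squares iff every prime p ≡ 3 (mod 4) appears to even power.
Prime(s) ≡ 3 (mod 4) with odd exponent: [(83, 1)]
Therefore 2075 cannot be expressed as a² + b².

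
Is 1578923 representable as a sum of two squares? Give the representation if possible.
Not possible

Factorization: 1578923 = 31^3 × 53
By Fermat: n is sum of two squares iff every prime p ≡ 3 (mod 4) appears to even power.
Prime(s) ≡ 3 (mod 4) with odd exponent: [(31, 3)]
Therefore 1578923 cannot be expressed as a² + b².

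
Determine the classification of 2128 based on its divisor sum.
abundant

Proper divisors of 2128: sum = 1 + 2 + 4 + 7 + 8 + 14 + 16 + 19 + ... + 266 + 304 + 532 + 1064 (19 divisors) = 2832
Since 2832 > 2128, 2128 is abundant.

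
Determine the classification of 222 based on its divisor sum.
abundant

Proper divisors of 222: sum = 1 + 2 + 3 + 6 + 37 + 74 + 111 = 234
Since 234 > 222, 222 is abundant.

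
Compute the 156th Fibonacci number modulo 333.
225

Matrix identity: Q^n = [[F_(n+1), F_n], [F_n, F_(n-1)]] with Q = [[1,1],[1,0]].
n = 156 = 10011100₂. Square-and-multiply, entries mod 333:
Q^1 = [[1,1],[1,0]]
Q^2 = (Q^1)² = [[2,1],[1,1]]
Q^4 = (Q^2)² = [[5,3],[3,2]]
Q^9 = (Q^4)²·Q = [[55,34],[34,21]]
Q^19 = (Q^9)²·Q = [[105,185],[185,253]]
Q^39 = (Q^19)²·Q = [[258,295],[295,296]]
Q^78 = (Q^39)² = [[76,260],[260,149]]
Q^156 = (Q^78)² = [[116,225],[225,224]]
F_156 mod 333 = Q^156[0][1] = 225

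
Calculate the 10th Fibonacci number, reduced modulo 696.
55

Matrix identity: Q^n = [[F_(n+1), F_n], [F_n, F_(n-1)]] with Q = [[1,1],[1,0]].
n = 10 = 1010₂. Square-and-multiply, entries mod 696:
Q^1 = [[1,1],[1,0]]
Q^2 = (Q^1)² = [[2,1],[1,1]]
Q^5 = (Q^2)²·Q = [[8,5],[5,3]]
Q^10 = (Q^5)² = [[89,55],[55,34]]
F_10 mod 696 = Q^10[0][1] = 55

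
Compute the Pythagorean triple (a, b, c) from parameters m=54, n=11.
(2795, 1188, 3037)

Euclid's formula: a = m² - n², b = 2mn, c = m² + n²
m = 54, n = 11
a = 54² - 11² = 2916 - 121 = 2795
b = 2 × 54 × 11 = 1188
c = 54² + 11² = 2916 + 121 = 3037
Verification: 2795² + 1188² = 7812025 + 1411344 = 9223369 = 3037² ✓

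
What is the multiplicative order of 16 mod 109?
9

109 is prime, so ord(16) divides φ(109) = 108.
Divisors of 108: 1, 2, 3, 4, 6, 9, 12, 18, 27, 36, 54, 108.
Repeated squaring: 16^1 ≡ 16, 16^2 ≡ 38, 16^4 ≡ 27, 16^8 ≡ 75, 16^16 ≡ 66, 16^32 ≡ 105, 16^64 ≡ 16 (mod 109).
Test 16^d mod 109 for each divisor d in increasing order:
16^1 ≡ 16
16^2 ≡ 38
16^3 = 16^2·16^1 ≡ 63
16^4 ≡ 27
16^6 = 16^4·16^2 ≡ 45
16^9 = 16^8·16^1 ≡ 1  ← first divisor giving 1
The order is 9.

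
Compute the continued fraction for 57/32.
[1; 1, 3, 1, 1, 3]

Euclidean algorithm steps:
57 = 1 × 32 + 25
32 = 1 × 25 + 7
25 = 3 × 7 + 4
7 = 1 × 4 + 3
4 = 1 × 3 + 1
3 = 3 × 1 + 0
Continued fraction: [1; 1, 3, 1, 1, 3]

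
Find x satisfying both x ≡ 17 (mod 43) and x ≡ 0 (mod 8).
232

Using Chinese Remainder Theorem:
M = 43 × 8 = 344
M1 = 8, M2 = 43
y1 = 8^(-1) mod 43 = 27
y2 = 43^(-1) mod 8 = 3
x = (17×8×27 + 0×43×3) mod 344 = 232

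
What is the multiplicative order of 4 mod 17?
4

17 is prime, so ord(4) divides φ(17) = 16.
Divisors of 16: 1, 2, 4, 8, 16.
Repeated squaring: 4^1 ≡ 4, 4^2 ≡ 16, 4^4 ≡ 1, 4^8 ≡ 1, 4^16 ≡ 1 (mod 17).
Test 4^d mod 17 for each divisor d in increasing order:
4^1 ≡ 4
4^2 ≡ 16
4^4 ≡ 1  ← first divisor giving 1
The order is 4.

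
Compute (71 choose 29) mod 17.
0

Using Lucas' theorem:
Write n=71 and k=29 in base 17:
n in base 17: [4, 3]
k in base 17: [1, 12]
C(71,29) mod 17 = ∏ C(n_i, k_i) mod 17
Digit binomials (mod 17): C(4,1) = 4; C(3,12) = 0 (k_i > n_i)
Product: 4 × 0 = 0 ≡ 0 (mod 17)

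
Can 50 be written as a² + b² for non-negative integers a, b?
1² + 7² (a=1, b=7)

Factorization: 50 = 2 × 5^2
By Fermat: n is sum of two squares iff every prime p ≡ 3 (mod 4) appears to even power.
All primes ≡ 3 (mod 4) appear to even power.
Search a = 0, 1, 2, … for 50 - a² a perfect square: first hit at a = 1: 50 - 1 = 49 = 7².
50 = 1² + 7² = 1 + 49 ✓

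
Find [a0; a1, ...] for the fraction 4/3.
[1; 3]

Euclidean algorithm steps:
4 = 1 × 3 + 1
3 = 3 × 1 + 0
Continued fraction: [1; 3]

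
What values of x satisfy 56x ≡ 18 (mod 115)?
x ≡ 103 (mod 115)

gcd(56, 115) = 1, which divides 18, so solutions exist.
Find 56^(-1) mod 115 by the extended Euclidean algorithm:
115 = 2 × 56 + 3  ⟹  3 = (1)·115 + (-2)·56
56 = 18 × 3 + 2  ⟹  2 = (-18)·115 + (37)·56
3 = 1 × 2 + 1  ⟹  1 = (19)·115 + (-39)·56
So (-39)·56 ≡ 1 (mod 115), i.e. 56^(-1) ≡ -39 ≡ 76 (mod 115).
x ≡ 76 × 18 = 1368 ≡ 103 (mod 115).
Check: 56 × 103 = 5768 ≡ 18 (mod 115).
Unique solution: x ≡ 103 (mod 115)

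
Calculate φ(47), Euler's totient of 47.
46

47 = 47
φ(n) = n × ∏(1 - 1/p) for each prime p dividing n
φ(47) = 47 × (1 - 1/47) = 46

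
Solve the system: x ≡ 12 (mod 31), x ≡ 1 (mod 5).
136

Using Chinese Remainder Theorem:
M = 31 × 5 = 155
M1 = 5, M2 = 31
y1 = 5^(-1) mod 31 = 25
y2 = 31^(-1) mod 5 = 1
x = (12×5×25 + 1×31×1) mod 155 = 136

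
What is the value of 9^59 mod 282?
27

Repeated squaring. Binary of 59 = 111011.
9^1 ≡ 9 (mod 282); 9^2 ≡ 81 (mod 282); 9^4 ≡ 75 (mod 282); 9^8 ≡ 267 (mod 282); 9^16 ≡ 225 (mod 282); 9^32 ≡ 147 (mod 282)
9^59 = 9^1 × 9^2 × 9^8 × 9^16 × 9^32 ≡ 27 (mod 282)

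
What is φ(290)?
112

290 = 2 × 5 × 29
φ(n) = n × ∏(1 - 1/p) for each prime p dividing n
φ(290) = 290 × (1 - 1/2) × (1 - 1/5) × (1 - 1/29) = 112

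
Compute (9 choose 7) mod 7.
1

Using Lucas' theorem:
Write n=9 and k=7 in base 7:
n in base 7: [1, 2]
k in base 7: [1, 0]
C(9,7) mod 7 = ∏ C(n_i, k_i) mod 7
Digit binomials (mod 7): C(1,1) = 1; C(2,0) = 1
Product: 1 × 1 = 1 ≡ 1 (mod 7)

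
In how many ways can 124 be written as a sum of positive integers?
2841940500

p(n) counts ways to write n as a sum of positive integers (order ignored).
Euler's pentagonal recurrence: p(k) = p(k-1) + p(k-2) - p(k-5) - p(k-7) + p(k-12) + p(k-15) - ... (offsets j(3j∓1)/2, signs ++--, p(0)=1, p(<0)=0).
DP table for k = 0..123: p(0)=1, p(1)=1, p(2)=2, p(3)=3, p(4)=5, p(5)=7, p(6)=11, p(7)=15, p(8)=22, p(9)=30, p(10)=42, p(11)=56, p(12)=77, p(13)=101, p(14)=135, p(15)=176, p(16)=231, p(17)=297, p(18)=385, p(19)=490, p(20)=627, p(21)=792, p(22)=1002, p(23)=1255, p(24)=1575, p(25)=1958, p(26)=2436, p(27)=3010, p(28)=3718, p(29)=4565, p(30)=5604, p(31)=6842, p(32)=8349, p(33)=10143, p(34)=12310, p(35)=14883, p(36)=17977, p(37)=21637, p(38)=26015, p(39)=31185, p(40)=37338, p(41)=44583, p(42)=53174, p(43)=63261, p(44)=75175, p(45)=89134, p(46)=105558, p(47)=124754, p(48)=147273, p(49)=173525, p(50)=204226, p(51)=239943, p(52)=281589, p(53)=329931, p(54)=386155, p(55)=451276, p(56)=526823, p(57)=614154, p(58)=715220, p(59)=831820, p(60)=966467, p(61)=1121505, p(62)=1300156, p(63)=1505499, p(64)=1741630, p(65)=2012558, p(66)=2323520, p(67)=2679689, p(68)=3087735, p(69)=3554345, p(70)=4087968, p(71)=4697205, p(72)=5392783, p(73)=6185689, p(74)=7089500, p(75)=8118264, p(76)=9289091, p(77)=10619863, p(78)=12132164, p(79)=13848650, p(80)=15796476, p(81)=18004327, p(82)=20506255, p(83)=23338469, p(84)=26543660, p(85)=30167357, p(86)=34262962, p(87)=38887673, p(88)=44108109, p(89)=49995925, p(90)=56634173, p(91)=64112359, p(92)=72533807, p(93)=82010177, p(94)=92669720, p(95)=104651419, p(96)=118114304, p(97)=133230930, p(98)=150198136, p(99)=169229875, p(100)=190569292, p(101)=214481126, p(102)=241265379, p(103)=271248950, p(104)=304801365, p(105)=342325709, p(106)=384276336, p(107)=431149389, p(108)=483502844, p(109)=541946240, p(110)=607163746, p(111)=679903203, p(112)=761002156, p(113)=851376628, p(114)=952050665, p(115)=1064144451, p(116)=1188908248, p(117)=1327710076, p(118)=1482074143, p(119)=1653668665, p(120)=1844349560, p(121)=2056148051, p(122)=2291320912, p(123)=2552338241.
Final step: p(124) = p(123) + p(122) - p(119) - p(117) + p(112) + p(109) - p(102) - p(98) + p(89) + p(84) - p(73) - p(67) + p(54) + p(47) - p(32) - p(24) + p(7)
= 2552338241 + 2291320912 - 1653668665 - 1327710076 + 761002156 + 541946240 - 241265379 - 150198136 + 49995925 + 26543660 - 6185689 - 2679689 + 386155 + 124754 - 8349 - 1575 + 15
= 2841940500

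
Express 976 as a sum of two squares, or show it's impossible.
20² + 24² (a=20, b=24)

Factorization: 976 = 2^4 × 61
By Fermat: n is sum of two squares iff every prime p ≡ 3 (mod 4) appears to even power.
All primes ≡ 3 (mod 4) appear to even power.
Search a = 0, 1, 2, … for 976 - a² a perfect square: first hit at a = 20: 976 - 400 = 576 = 24².
976 = 20² + 24² = 400 + 576 ✓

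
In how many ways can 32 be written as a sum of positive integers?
8349

p(n) counts ways to write n as a sum of positive integers (order ignored).
Euler's pentagonal recurrence: p(k) = p(k-1) + p(k-2) - p(k-5) - p(k-7) + p(k-12) + p(k-15) - ... (offsets j(3j∓1)/2, signs ++--, p(0)=1, p(<0)=0).
DP table for k = 0..31: p(0)=1, p(1)=1, p(2)=2, p(3)=3, p(4)=5, p(5)=7, p(6)=11, p(7)=15, p(8)=22, p(9)=30, p(10)=42, p(11)=56, p(12)=77, p(13)=101, p(14)=135, p(15)=176, p(16)=231, p(17)=297, p(18)=385, p(19)=490, p(20)=627, p(21)=792, p(22)=1002, p(23)=1255, p(24)=1575, p(25)=1958, p(26)=2436, p(27)=3010, p(28)=3718, p(29)=4565, p(30)=5604, p(31)=6842.
Final step: p(32) = p(31) + p(30) - p(27) - p(25) + p(20) + p(17) - p(10) - p(6)
= 6842 + 5604 - 3010 - 1958 + 627 + 297 - 42 - 11
= 8349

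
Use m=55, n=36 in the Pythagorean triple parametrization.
(1729, 3960, 4321)

Euclid's formula: a = m² - n², b = 2mn, c = m² + n²
m = 55, n = 36
a = 55² - 36² = 3025 - 1296 = 1729
b = 2 × 55 × 36 = 3960
c = 55² + 36² = 3025 + 1296 = 4321
Verification: 1729² + 3960² = 2989441 + 15681600 = 18671041 = 4321² ✓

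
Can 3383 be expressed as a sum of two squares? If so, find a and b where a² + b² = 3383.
Not possible

Factorization: 3383 = 17 × 199
By Fermat: n is sum of two squares iff every prime p ≡ 3 (mod 4) appears to even power.
Prime(s) ≡ 3 (mod 4) with odd exponent: [(199, 1)]
Therefore 3383 cannot be expressed as a² + b².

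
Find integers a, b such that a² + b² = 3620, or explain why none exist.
16² + 58² (a=16, b=58)

Factorization: 3620 = 2^2 × 5 × 181
By Fermat: n is sum of two squares iff every prime p ≡ 3 (mod 4) appears to even power.
All primes ≡ 3 (mod 4) appear to even power.
Search a = 0, 1, 2, … for 3620 - a² a perfect square: first hit at a = 16: 3620 - 256 = 3364 = 58².
3620 = 16² + 58² = 256 + 3364 ✓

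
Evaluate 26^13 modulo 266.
26

Repeated squaring. Binary of 13 = 1101.
26^1 ≡ 26 (mod 266); 26^2 ≡ 144 (mod 266); 26^4 ≡ 254 (mod 266); 26^8 ≡ 144 (mod 266)
26^13 = 26^1 × 26^4 × 26^8 ≡ 26 (mod 266)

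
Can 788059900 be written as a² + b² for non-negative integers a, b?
Not possible

Factorization: 788059900 = 2^2 × 5^2 × 199^3
By Fermat: n is sum of two squares iff every prime p ≡ 3 (mod 4) appears to even power.
Prime(s) ≡ 3 (mod 4) with odd exponent: [(199, 3)]
Therefore 788059900 cannot be expressed as a² + b².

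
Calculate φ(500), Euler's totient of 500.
200

500 = 2^2 × 5^3
φ(n) = n × ∏(1 - 1/p) for each prime p dividing n
φ(500) = 500 × (1 - 1/2) × (1 - 1/5) = 200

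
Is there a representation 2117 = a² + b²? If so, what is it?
1² + 46² (a=1, b=46)

Factorization: 2117 = 29 × 73
By Fermat: n is sum of two squares iff every prime p ≡ 3 (mod 4) appears to even power.
All primes ≡ 3 (mod 4) appear to even power.
Search a = 0, 1, 2, … for 2117 - a² a perfect square: first hit at a = 1: 2117 - 1 = 2116 = 46².
2117 = 1² + 46² = 1 + 2116 ✓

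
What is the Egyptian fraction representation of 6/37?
1/7 + 1/52 + 1/13468

Greedy algorithm:
6/37: ceiling(37/6) = 7, use 1/7
5/259: ceiling(259/5) = 52, use 1/52
1/13468: ceiling(13468/1) = 13468, use 1/13468
Result: 6/37 = 1/7 + 1/52 + 1/13468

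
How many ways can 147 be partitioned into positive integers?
30388671978

p(n) counts ways to write n as a sum of positive integers (order ignored).
Euler's pentagonal recurrence: p(k) = p(k-1) + p(k-2) - p(k-5) - p(k-7) + p(k-12) + p(k-15) - ... (offsets j(3j∓1)/2, signs ++--, p(0)=1, p(<0)=0).
DP table for k = 0..146: p(0)=1, p(1)=1, p(2)=2, p(3)=3, p(4)=5, p(5)=7, p(6)=11, p(7)=15, p(8)=22, p(9)=30, p(10)=42, p(11)=56, p(12)=77, p(13)=101, p(14)=135, p(15)=176, p(16)=231, p(17)=297, p(18)=385, p(19)=490, p(20)=627, p(21)=792, p(22)=1002, p(23)=1255, p(24)=1575, p(25)=1958, p(26)=2436, p(27)=3010, p(28)=3718, p(29)=4565, p(30)=5604, p(31)=6842, p(32)=8349, p(33)=10143, p(34)=12310, p(35)=14883, p(36)=17977, p(37)=21637, p(38)=26015, p(39)=31185, p(40)=37338, p(41)=44583, p(42)=53174, p(43)=63261, p(44)=75175, p(45)=89134, p(46)=105558, p(47)=124754, p(48)=147273, p(49)=173525, p(50)=204226, p(51)=239943, p(52)=281589, p(53)=329931, p(54)=386155, p(55)=451276, p(56)=526823, p(57)=614154, p(58)=715220, p(59)=831820, p(60)=966467, p(61)=1121505, p(62)=1300156, p(63)=1505499, p(64)=1741630, p(65)=2012558, p(66)=2323520, p(67)=2679689, p(68)=3087735, p(69)=3554345, p(70)=4087968, p(71)=4697205, p(72)=5392783, p(73)=6185689, p(74)=7089500, p(75)=8118264, p(76)=9289091, p(77)=10619863, p(78)=12132164, p(79)=13848650, p(80)=15796476, p(81)=18004327, p(82)=20506255, p(83)=23338469, p(84)=26543660, p(85)=30167357, p(86)=34262962, p(87)=38887673, p(88)=44108109, p(89)=49995925, p(90)=56634173, p(91)=64112359, p(92)=72533807, p(93)=82010177, p(94)=92669720, p(95)=104651419, p(96)=118114304, p(97)=133230930, p(98)=150198136, p(99)=169229875, p(100)=190569292, p(101)=214481126, p(102)=241265379, p(103)=271248950, p(104)=304801365, p(105)=342325709, p(106)=384276336, p(107)=431149389, p(108)=483502844, p(109)=541946240, p(110)=607163746, p(111)=679903203, p(112)=761002156, p(113)=851376628, p(114)=952050665, p(115)=1064144451, p(116)=1188908248, p(117)=1327710076, p(118)=1482074143, p(119)=1653668665, p(120)=1844349560, p(121)=2056148051, p(122)=2291320912, p(123)=2552338241, p(124)=2841940500, p(125)=3163127352, p(126)=3519222692, p(127)=3913864295, p(128)=4351078600, p(129)=4835271870, p(130)=5371315400, p(131)=5964539504, p(132)=6620830889, p(133)=7346629512, p(134)=8149040695, p(135)=9035836076, p(136)=10015581680, p(137)=11097645016, p(138)=12292341831, p(139)=13610949895, p(140)=15065878135, p(141)=16670689208, p(142)=18440293320, p(143)=20390982757, p(144)=22540654445, p(145)=24908858009, p(146)=27517052599.
Final step: p(147) = p(146) + p(145) - p(142) - p(140) + p(135) + p(132) - p(125) - p(121) + p(112) + p(107) - p(96) - p(90) + p(77) + p(70) - p(55) - p(47) + p(30) + p(21) - p(2)
= 27517052599 + 24908858009 - 18440293320 - 15065878135 + 9035836076 + 6620830889 - 3163127352 - 2056148051 + 761002156 + 431149389 - 118114304 - 56634173 + 10619863 + 4087968 - 451276 - 124754 + 5604 + 792 - 2
= 30388671978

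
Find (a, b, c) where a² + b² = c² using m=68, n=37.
(3255, 5032, 5993)

Euclid's formula: a = m² - n², b = 2mn, c = m² + n²
m = 68, n = 37
a = 68² - 37² = 4624 - 1369 = 3255
b = 2 × 68 × 37 = 5032
c = 68² + 37² = 4624 + 1369 = 5993
Verification: 3255² + 5032² = 10595025 + 25321024 = 35916049 = 5993² ✓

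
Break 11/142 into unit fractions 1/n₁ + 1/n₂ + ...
1/13 + 1/1846

Greedy algorithm:
11/142: ceiling(142/11) = 13, use 1/13
1/1846: ceiling(1846/1) = 1846, use 1/1846
Result: 11/142 = 1/13 + 1/1846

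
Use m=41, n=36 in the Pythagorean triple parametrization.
(385, 2952, 2977)

Euclid's formula: a = m² - n², b = 2mn, c = m² + n²
m = 41, n = 36
a = 41² - 36² = 1681 - 1296 = 385
b = 2 × 41 × 36 = 2952
c = 41² + 36² = 1681 + 1296 = 2977
Verification: 385² + 2952² = 148225 + 8714304 = 8862529 = 2977² ✓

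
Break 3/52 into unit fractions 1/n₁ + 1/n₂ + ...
1/18 + 1/468

Greedy algorithm:
3/52: ceiling(52/3) = 18, use 1/18
1/468: ceiling(468/1) = 468, use 1/468
Result: 3/52 = 1/18 + 1/468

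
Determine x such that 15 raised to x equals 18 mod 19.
9

Baby-step giant-step with step n = ⌈√19⌉ = 5.
Baby steps 15^j mod 19 (j:value) for j=0..4: 0:1, 1:15, 2:16, 3:12, 4:9.
Giant-step multiplier: 15^(-5) ≡ 15^(18-5) = 15^13 ≡ 10 (mod 19).
Giant steps γ_i = 18·10^i mod 19: γ_0=18, γ_1=9 (in table at j=4).
x = i·n + j = 1·5 + 4 = 9.
Check: 15^9 ≡ 18 (mod 19).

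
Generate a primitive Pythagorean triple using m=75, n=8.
(5561, 1200, 5689)

Euclid's formula: a = m² - n², b = 2mn, c = m² + n²
m = 75, n = 8
a = 75² - 8² = 5625 - 64 = 5561
b = 2 × 75 × 8 = 1200
c = 75² + 8² = 5625 + 64 = 5689
Verification: 5561² + 1200² = 30924721 + 1440000 = 32364721 = 5689² ✓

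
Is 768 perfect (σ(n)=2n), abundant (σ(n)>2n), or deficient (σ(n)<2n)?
abundant

Proper divisors of 768: sum = 1 + 2 + 3 + 4 + 6 + 8 + 12 + 16 + ... + 128 + 192 + 256 + 384 (17 divisors) = 1276
Since 1276 > 768, 768 is abundant.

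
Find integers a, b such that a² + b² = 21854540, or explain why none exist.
Not possible

Factorization: 21854540 = 2^2 × 5 × 103^3
By Fermat: n is sum of two squares iff every prime p ≡ 3 (mod 4) appears to even power.
Prime(s) ≡ 3 (mod 4) with odd exponent: [(103, 3)]
Therefore 21854540 cannot be expressed as a² + b².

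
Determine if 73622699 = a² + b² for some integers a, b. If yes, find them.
Not possible

Factorization: 73622699 = 17 × 163^3
By Fermat: n is sum of two squares iff every prime p ≡ 3 (mod 4) appears to even power.
Prime(s) ≡ 3 (mod 4) with odd exponent: [(163, 3)]
Therefore 73622699 cannot be expressed as a² + b².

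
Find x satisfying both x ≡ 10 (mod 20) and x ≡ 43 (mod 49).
190

Using Chinese Remainder Theorem:
M = 20 × 49 = 980
M1 = 49, M2 = 20
y1 = 49^(-1) mod 20 = 9
y2 = 20^(-1) mod 49 = 27
x = (10×49×9 + 43×20×27) mod 980 = 190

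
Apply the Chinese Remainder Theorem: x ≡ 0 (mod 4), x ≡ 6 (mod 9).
24

Using Chinese Remainder Theorem:
M = 4 × 9 = 36
M1 = 9, M2 = 4
y1 = 9^(-1) mod 4 = 1
y2 = 4^(-1) mod 9 = 7
x = (0×9×1 + 6×4×7) mod 36 = 24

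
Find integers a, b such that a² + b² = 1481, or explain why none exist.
16² + 35² (a=16, b=35)

Factorization: 1481 = 1481
By Fermat: n is sum of two squares iff every prime p ≡ 3 (mod 4) appears to even power.
All primes ≡ 3 (mod 4) appear to even power.
Search a = 0, 1, 2, … for 1481 - a² a perfect square: first hit at a = 16: 1481 - 256 = 1225 = 35².
1481 = 16² + 35² = 256 + 1225 ✓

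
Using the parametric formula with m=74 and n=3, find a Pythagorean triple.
(5467, 444, 5485)

Euclid's formula: a = m² - n², b = 2mn, c = m² + n²
m = 74, n = 3
a = 74² - 3² = 5476 - 9 = 5467
b = 2 × 74 × 3 = 444
c = 74² + 3² = 5476 + 9 = 5485
Verification: 5467² + 444² = 29888089 + 197136 = 30085225 = 5485² ✓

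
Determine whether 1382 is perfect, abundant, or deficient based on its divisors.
deficient

Proper divisors of 1382: sum = 1 + 2 + 691 = 694
Since 694 < 1382, 1382 is deficient.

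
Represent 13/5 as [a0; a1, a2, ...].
[2; 1, 1, 2]

Euclidean algorithm steps:
13 = 2 × 5 + 3
5 = 1 × 3 + 2
3 = 1 × 2 + 1
2 = 2 × 1 + 0
Continued fraction: [2; 1, 1, 2]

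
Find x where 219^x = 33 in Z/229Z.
74

Baby-step giant-step with step n = ⌈√229⌉ = 16.
Baby steps 219^j mod 229 (j:value) for j=0..15: 0:1, 1:219, 2:100, 3:145, 4:153, 5:73, 6:186, 7:201, 8:51, 9:177, 10:62, 11:67, 12:17, 13:59, 14:97, 15:175.
Giant-step multiplier: 219^(-16) ≡ 219^(228-16) = 219^212 ≡ 81 (mod 229).
Giant steps γ_i = 33·81^i mod 229: γ_0=33, γ_1=154, γ_2=108, γ_3=46, γ_4=62 (in table at j=10).
x = i·n + j = 4·16 + 10 = 74.
Check: 219^74 ≡ 33 (mod 229).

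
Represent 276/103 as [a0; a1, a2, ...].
[2; 1, 2, 8, 4]

Euclidean algorithm steps:
276 = 2 × 103 + 70
103 = 1 × 70 + 33
70 = 2 × 33 + 4
33 = 8 × 4 + 1
4 = 4 × 1 + 0
Continued fraction: [2; 1, 2, 8, 4]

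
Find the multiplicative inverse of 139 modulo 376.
211

gcd(139, 376) = 1, so the inverse exists.
Extended Euclidean algorithm on (376, 139):
376 = 2 × 139 + 98  ⟹  98 = (1)·376 + (-2)·139
139 = 1 × 98 + 41  ⟹  41 = (-1)·376 + (3)·139
98 = 2 × 41 + 16  ⟹  16 = (3)·376 + (-8)·139
41 = 2 × 16 + 9  ⟹  9 = (-7)·376 + (19)·139
16 = 1 × 9 + 7  ⟹  7 = (10)·376 + (-27)·139
9 = 1 × 7 + 2  ⟹  2 = (-17)·376 + (46)·139
7 = 3 × 2 + 1  ⟹  1 = (61)·376 + (-165)·139
So (-165)·139 ≡ 1 (mod 376), i.e. 139^(-1) ≡ -165 ≡ 211 (mod 376).
Check: 139 × 211 = 29329 ≡ 1 (mod 376)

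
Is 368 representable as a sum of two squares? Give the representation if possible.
Not possible

Factorization: 368 = 2^4 × 23
By Fermat: n is sum of two squares iff every prime p ≡ 3 (mod 4) appears to even power.
Prime(s) ≡ 3 (mod 4) with odd exponent: [(23, 1)]
Therefore 368 cannot be expressed as a² + b².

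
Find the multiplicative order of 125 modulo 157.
52

157 is prime, so ord(125) divides φ(157) = 156.
Divisors of 156: 1, 2, 3, 4, 6, 12, 13, 26, 39, 52, 78, 156.
Repeated squaring: 125^1 ≡ 125, 125^2 ≡ 82, 125^4 ≡ 130, 125^8 ≡ 101, 125^16 ≡ 153, 125^32 ≡ 16, 125^64 ≡ 99, 125^128 ≡ 67 (mod 157).
Test 125^d mod 157 for each divisor d in increasing order:
125^1 ≡ 125
125^2 ≡ 82
125^3 = 125^2·125^1 ≡ 45
125^4 ≡ 130
125^6 = 125^4·125^2 ≡ 141
125^12 = 125^8·125^4 ≡ 99
125^13 = 125^8·125^4·125^1 ≡ 129
125^26 = 125^16·125^8·125^2 ≡ 156
125^39 = 125^32·125^4·125^2·125^1 ≡ 28
125^52 = 125^32·125^16·125^4 ≡ 1  ← first divisor giving 1
The order is 52.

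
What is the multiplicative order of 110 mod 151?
25

151 is prime, so ord(110) divides φ(151) = 150.
Divisors of 150: 1, 2, 3, 5, 6, 10, 15, 25, 30, 50, 75, 150.
Repeated squaring: 110^1 ≡ 110, 110^2 ≡ 20, 110^4 ≡ 98, 110^8 ≡ 91, 110^16 ≡ 127, 110^32 ≡ 123, 110^64 ≡ 29, 110^128 ≡ 86 (mod 151).
Test 110^d mod 151 for each divisor d in increasing order:
110^1 ≡ 110
110^2 ≡ 20
110^3 = 110^2·110^1 ≡ 86
110^5 = 110^4·110^1 ≡ 59
110^6 = 110^4·110^2 ≡ 148
110^10 = 110^8·110^2 ≡ 8
110^15 = 110^8·110^4·110^2·110^1 ≡ 19
110^25 = 110^16·110^8·110^1 ≡ 1  ← first divisor giving 1
The order is 25.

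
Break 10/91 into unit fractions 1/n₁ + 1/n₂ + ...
1/10 + 1/102 + 1/11603 + 1/269247615

Greedy algorithm:
10/91: ceiling(91/10) = 10, use 1/10
9/910: ceiling(910/9) = 102, use 1/102
2/23205: ceiling(23205/2) = 11603, use 1/11603
1/269247615: ceiling(269247615/1) = 269247615, use 1/269247615
Result: 10/91 = 1/10 + 1/102 + 1/11603 + 1/269247615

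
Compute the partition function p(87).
38887673

p(n) counts ways to write n as a sum of positive integers (order ignored).
Euler's pentagonal recurrence: p(k) = p(k-1) + p(k-2) - p(k-5) - p(k-7) + p(k-12) + p(k-15) - ... (offsets j(3j∓1)/2, signs ++--, p(0)=1, p(<0)=0).
DP table for k = 0..86: p(0)=1, p(1)=1, p(2)=2, p(3)=3, p(4)=5, p(5)=7, p(6)=11, p(7)=15, p(8)=22, p(9)=30, p(10)=42, p(11)=56, p(12)=77, p(13)=101, p(14)=135, p(15)=176, p(16)=231, p(17)=297, p(18)=385, p(19)=490, p(20)=627, p(21)=792, p(22)=1002, p(23)=1255, p(24)=1575, p(25)=1958, p(26)=2436, p(27)=3010, p(28)=3718, p(29)=4565, p(30)=5604, p(31)=6842, p(32)=8349, p(33)=10143, p(34)=12310, p(35)=14883, p(36)=17977, p(37)=21637, p(38)=26015, p(39)=31185, p(40)=37338, p(41)=44583, p(42)=53174, p(43)=63261, p(44)=75175, p(45)=89134, p(46)=105558, p(47)=124754, p(48)=147273, p(49)=173525, p(50)=204226, p(51)=239943, p(52)=281589, p(53)=329931, p(54)=386155, p(55)=451276, p(56)=526823, p(57)=614154, p(58)=715220, p(59)=831820, p(60)=966467, p(61)=1121505, p(62)=1300156, p(63)=1505499, p(64)=1741630, p(65)=2012558, p(66)=2323520, p(67)=2679689, p(68)=3087735, p(69)=3554345, p(70)=4087968, p(71)=4697205, p(72)=5392783, p(73)=6185689, p(74)=7089500, p(75)=8118264, p(76)=9289091, p(77)=10619863, p(78)=12132164, p(79)=13848650, p(80)=15796476, p(81)=18004327, p(82)=20506255, p(83)=23338469, p(84)=26543660, p(85)=30167357, p(86)=34262962.
Final step: p(87) = p(86) + p(85) - p(82) - p(80) + p(75) + p(72) - p(65) - p(61) + p(52) + p(47) - p(36) - p(30) + p(17) + p(10)
= 34262962 + 30167357 - 20506255 - 15796476 + 8118264 + 5392783 - 2012558 - 1121505 + 281589 + 124754 - 17977 - 5604 + 297 + 42
= 38887673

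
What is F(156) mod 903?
459

Matrix identity: Q^n = [[F_(n+1), F_n], [F_n, F_(n-1)]] with Q = [[1,1],[1,0]].
n = 156 = 10011100₂. Square-and-multiply, entries mod 903:
Q^1 = [[1,1],[1,0]]
Q^2 = (Q^1)² = [[2,1],[1,1]]
Q^4 = (Q^2)² = [[5,3],[3,2]]
Q^9 = (Q^4)²·Q = [[55,34],[34,21]]
Q^19 = (Q^9)²·Q = [[444,569],[569,778]]
Q^39 = (Q^19)²·Q = [[777,769],[769,8]]
Q^78 = (Q^39)² = [[421,461],[461,863]]
Q^156 = (Q^78)² = [[569,459],[459,110]]
F_156 mod 903 = Q^156[0][1] = 459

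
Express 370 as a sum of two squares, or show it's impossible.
3² + 19² (a=3, b=19)

Factorization: 370 = 2 × 5 × 37
By Fermat: n is sum of two squares iff every prime p ≡ 3 (mod 4) appears to even power.
All primes ≡ 3 (mod 4) appear to even power.
Search a = 0, 1, 2, … for 370 - a² a perfect square: first hit at a = 3: 370 - 9 = 361 = 19².
370 = 3² + 19² = 9 + 361 ✓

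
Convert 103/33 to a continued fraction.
[3; 8, 4]

Euclidean algorithm steps:
103 = 3 × 33 + 4
33 = 8 × 4 + 1
4 = 4 × 1 + 0
Continued fraction: [3; 8, 4]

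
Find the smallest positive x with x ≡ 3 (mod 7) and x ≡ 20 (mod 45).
290

Using Chinese Remainder Theorem:
M = 7 × 45 = 315
M1 = 45, M2 = 7
y1 = 45^(-1) mod 7 = 5
y2 = 7^(-1) mod 45 = 13
x = (3×45×5 + 20×7×13) mod 315 = 290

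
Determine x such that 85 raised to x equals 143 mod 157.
66

Baby-step giant-step with step n = ⌈√157⌉ = 13.
Baby steps 85^j mod 157 (j:value) for j=0..12: 0:1, 1:85, 2:3, 3:98, 4:9, 5:137, 6:27, 7:97, 8:81, 9:134, 10:86, 11:88, 12:101.
Giant-step multiplier: 85^(-13) ≡ 85^(156-13) = 85^143 ≡ 135 (mod 157).
Giant steps γ_i = 143·135^i mod 157: γ_0=143, γ_1=151, γ_2=132, γ_3=79, γ_4=146, γ_5=85 (in table at j=1).
x = i·n + j = 5·13 + 1 = 66.
Check: 85^66 ≡ 143 (mod 157).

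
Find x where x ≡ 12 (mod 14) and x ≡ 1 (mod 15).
166

Using Chinese Remainder Theorem:
M = 14 × 15 = 210
M1 = 15, M2 = 14
y1 = 15^(-1) mod 14 = 1
y2 = 14^(-1) mod 15 = 14
x = (12×15×1 + 1×14×14) mod 210 = 166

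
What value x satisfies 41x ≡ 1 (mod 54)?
29

gcd(41, 54) = 1, so the inverse exists.
Extended Euclidean algorithm on (54, 41):
54 = 1 × 41 + 13  ⟹  13 = (1)·54 + (-1)·41
41 = 3 × 13 + 2  ⟹  2 = (-3)·54 + (4)·41
13 = 6 × 2 + 1  ⟹  1 = (19)·54 + (-25)·41
So (-25)·41 ≡ 1 (mod 54), i.e. 41^(-1) ≡ -25 ≡ 29 (mod 54).
Check: 41 × 29 = 1189 ≡ 1 (mod 54)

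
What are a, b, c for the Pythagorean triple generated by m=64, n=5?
(4071, 640, 4121)

Euclid's formula: a = m² - n², b = 2mn, c = m² + n²
m = 64, n = 5
a = 64² - 5² = 4096 - 25 = 4071
b = 2 × 64 × 5 = 640
c = 64² + 5² = 4096 + 25 = 4121
Verification: 4071² + 640² = 16573041 + 409600 = 16982641 = 4121² ✓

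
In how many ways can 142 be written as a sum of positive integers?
18440293320

p(n) counts ways to write n as a sum of positive integers (order ignored).
Euler's pentagonal recurrence: p(k) = p(k-1) + p(k-2) - p(k-5) - p(k-7) + p(k-12) + p(k-15) - ... (offsets j(3j∓1)/2, signs ++--, p(0)=1, p(<0)=0).
DP table for k = 0..141: p(0)=1, p(1)=1, p(2)=2, p(3)=3, p(4)=5, p(5)=7, p(6)=11, p(7)=15, p(8)=22, p(9)=30, p(10)=42, p(11)=56, p(12)=77, p(13)=101, p(14)=135, p(15)=176, p(16)=231, p(17)=297, p(18)=385, p(19)=490, p(20)=627, p(21)=792, p(22)=1002, p(23)=1255, p(24)=1575, p(25)=1958, p(26)=2436, p(27)=3010, p(28)=3718, p(29)=4565, p(30)=5604, p(31)=6842, p(32)=8349, p(33)=10143, p(34)=12310, p(35)=14883, p(36)=17977, p(37)=21637, p(38)=26015, p(39)=31185, p(40)=37338, p(41)=44583, p(42)=53174, p(43)=63261, p(44)=75175, p(45)=89134, p(46)=105558, p(47)=124754, p(48)=147273, p(49)=173525, p(50)=204226, p(51)=239943, p(52)=281589, p(53)=329931, p(54)=386155, p(55)=451276, p(56)=526823, p(57)=614154, p(58)=715220, p(59)=831820, p(60)=966467, p(61)=1121505, p(62)=1300156, p(63)=1505499, p(64)=1741630, p(65)=2012558, p(66)=2323520, p(67)=2679689, p(68)=3087735, p(69)=3554345, p(70)=4087968, p(71)=4697205, p(72)=5392783, p(73)=6185689, p(74)=7089500, p(75)=8118264, p(76)=9289091, p(77)=10619863, p(78)=12132164, p(79)=13848650, p(80)=15796476, p(81)=18004327, p(82)=20506255, p(83)=23338469, p(84)=26543660, p(85)=30167357, p(86)=34262962, p(87)=38887673, p(88)=44108109, p(89)=49995925, p(90)=56634173, p(91)=64112359, p(92)=72533807, p(93)=82010177, p(94)=92669720, p(95)=104651419, p(96)=118114304, p(97)=133230930, p(98)=150198136, p(99)=169229875, p(100)=190569292, p(101)=214481126, p(102)=241265379, p(103)=271248950, p(104)=304801365, p(105)=342325709, p(106)=384276336, p(107)=431149389, p(108)=483502844, p(109)=541946240, p(110)=607163746, p(111)=679903203, p(112)=761002156, p(113)=851376628, p(114)=952050665, p(115)=1064144451, p(116)=1188908248, p(117)=1327710076, p(118)=1482074143, p(119)=1653668665, p(120)=1844349560, p(121)=2056148051, p(122)=2291320912, p(123)=2552338241, p(124)=2841940500, p(125)=3163127352, p(126)=3519222692, p(127)=3913864295, p(128)=4351078600, p(129)=4835271870, p(130)=5371315400, p(131)=5964539504, p(132)=6620830889, p(133)=7346629512, p(134)=8149040695, p(135)=9035836076, p(136)=10015581680, p(137)=11097645016, p(138)=12292341831, p(139)=13610949895, p(140)=15065878135, p(141)=16670689208.
Final step: p(142) = p(141) + p(140) - p(137) - p(135) + p(130) + p(127) - p(120) - p(116) + p(107) + p(102) - p(91) - p(85) + p(72) + p(65) - p(50) - p(42) + p(25) + p(16)
= 16670689208 + 15065878135 - 11097645016 - 9035836076 + 5371315400 + 3913864295 - 1844349560 - 1188908248 + 431149389 + 241265379 - 64112359 - 30167357 + 5392783 + 2012558 - 204226 - 53174 + 1958 + 231
= 18440293320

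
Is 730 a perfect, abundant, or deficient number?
deficient

Proper divisors of 730: sum = 1 + 2 + 5 + 10 + 73 + 146 + 365 = 602
Since 602 < 730, 730 is deficient.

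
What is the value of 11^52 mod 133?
11

Repeated squaring. Binary of 52 = 110100.
11^1 ≡ 11 (mod 133); 11^2 ≡ 121 (mod 133); 11^4 ≡ 11 (mod 133); 11^8 ≡ 121 (mod 133); 11^16 ≡ 11 (mod 133); 11^32 ≡ 121 (mod 133)
11^52 = 11^4 × 11^16 × 11^32 ≡ 11 (mod 133)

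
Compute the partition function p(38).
26015

p(n) counts ways to write n as a sum of positive integers (order ignored).
Euler's pentagonal recurrence: p(k) = p(k-1) + p(k-2) - p(k-5) - p(k-7) + p(k-12) + p(k-15) - ... (offsets j(3j∓1)/2, signs ++--, p(0)=1, p(<0)=0).
DP table for k = 0..37: p(0)=1, p(1)=1, p(2)=2, p(3)=3, p(4)=5, p(5)=7, p(6)=11, p(7)=15, p(8)=22, p(9)=30, p(10)=42, p(11)=56, p(12)=77, p(13)=101, p(14)=135, p(15)=176, p(16)=231, p(17)=297, p(18)=385, p(19)=490, p(20)=627, p(21)=792, p(22)=1002, p(23)=1255, p(24)=1575, p(25)=1958, p(26)=2436, p(27)=3010, p(28)=3718, p(29)=4565, p(30)=5604, p(31)=6842, p(32)=8349, p(33)=10143, p(34)=12310, p(35)=14883, p(36)=17977, p(37)=21637.
Final step: p(38) = p(37) + p(36) - p(33) - p(31) + p(26) + p(23) - p(16) - p(12) + p(3)
= 21637 + 17977 - 10143 - 6842 + 2436 + 1255 - 231 - 77 + 3
= 26015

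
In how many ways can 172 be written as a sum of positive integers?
330495499613

p(n) counts ways to write n as a sum of positive integers (order ignored).
Euler's pentagonal recurrence: p(k) = p(k-1) + p(k-2) - p(k-5) - p(k-7) + p(k-12) + p(k-15) - ... (offsets j(3j∓1)/2, signs ++--, p(0)=1, p(<0)=0).
DP table for k = 0..171: p(0)=1, p(1)=1, p(2)=2, p(3)=3, p(4)=5, p(5)=7, p(6)=11, p(7)=15, p(8)=22, p(9)=30, p(10)=42, p(11)=56, p(12)=77, p(13)=101, p(14)=135, p(15)=176, p(16)=231, p(17)=297, p(18)=385, p(19)=490, p(20)=627, p(21)=792, p(22)=1002, p(23)=1255, p(24)=1575, p(25)=1958, p(26)=2436, p(27)=3010, p(28)=3718, p(29)=4565, p(30)=5604, p(31)=6842, p(32)=8349, p(33)=10143, p(34)=12310, p(35)=14883, p(36)=17977, p(37)=21637, p(38)=26015, p(39)=31185, p(40)=37338, p(41)=44583, p(42)=53174, p(43)=63261, p(44)=75175, p(45)=89134, p(46)=105558, p(47)=124754, p(48)=147273, p(49)=173525, p(50)=204226, p(51)=239943, p(52)=281589, p(53)=329931, p(54)=386155, p(55)=451276, p(56)=526823, p(57)=614154, p(58)=715220, p(59)=831820, p(60)=966467, p(61)=1121505, p(62)=1300156, p(63)=1505499, p(64)=1741630, p(65)=2012558, p(66)=2323520, p(67)=2679689, p(68)=3087735, p(69)=3554345, p(70)=4087968, p(71)=4697205, p(72)=5392783, p(73)=6185689, p(74)=7089500, p(75)=8118264, p(76)=9289091, p(77)=10619863, p(78)=12132164, p(79)=13848650, p(80)=15796476, p(81)=18004327, p(82)=20506255, p(83)=23338469, p(84)=26543660, p(85)=30167357, p(86)=34262962, p(87)=38887673, p(88)=44108109, p(89)=49995925, p(90)=56634173, p(91)=64112359, p(92)=72533807, p(93)=82010177, p(94)=92669720, p(95)=104651419, p(96)=118114304, p(97)=133230930, p(98)=150198136, p(99)=169229875, p(100)=190569292, p(101)=214481126, p(102)=241265379, p(103)=271248950, p(104)=304801365, p(105)=342325709, p(106)=384276336, p(107)=431149389, p(108)=483502844, p(109)=541946240, p(110)=607163746, p(111)=679903203, p(112)=761002156, p(113)=851376628, p(114)=952050665, p(115)=1064144451, p(116)=1188908248, p(117)=1327710076, p(118)=1482074143, p(119)=1653668665, p(120)=1844349560, p(121)=2056148051, p(122)=2291320912, p(123)=2552338241, p(124)=2841940500, p(125)=3163127352, p(126)=3519222692, p(127)=3913864295, p(128)=4351078600, p(129)=4835271870, p(130)=5371315400, p(131)=5964539504, p(132)=6620830889, p(133)=7346629512, p(134)=8149040695, p(135)=9035836076, p(136)=10015581680, p(137)=11097645016, p(138)=12292341831, p(139)=13610949895, p(140)=15065878135, p(141)=16670689208, p(142)=18440293320, p(143)=20390982757, p(144)=22540654445, p(145)=24908858009, p(146)=27517052599, p(147)=30388671978, p(148)=33549419497, p(149)=37027355200, p(150)=40853235313, p(151)=45060624582, p(152)=49686288421, p(153)=54770336324, p(154)=60356673280, p(155)=66493182097, p(156)=73232243759, p(157)=80630964769, p(158)=88751778802, p(159)=97662728555, p(160)=107438159466, p(161)=118159068427, p(162)=129913904637, p(163)=142798995930, p(164)=156919475295, p(165)=172389800255, p(166)=189334822579, p(167)=207890420102, p(168)=228204732751, p(169)=250438925115, p(170)=274768617130, p(171)=301384802048.
Final step: p(172) = p(171) + p(170) - p(167) - p(165) + p(160) + p(157) - p(150) - p(146) + p(137) + p(132) - p(121) - p(115) + p(102) + p(95) - p(80) - p(72) + p(55) + p(46) - p(27) - p(17)
= 301384802048 + 274768617130 - 207890420102 - 172389800255 + 107438159466 + 80630964769 - 40853235313 - 27517052599 + 11097645016 + 6620830889 - 2056148051 - 1064144451 + 241265379 + 104651419 - 15796476 - 5392783 + 451276 + 105558 - 3010 - 297
= 330495499613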